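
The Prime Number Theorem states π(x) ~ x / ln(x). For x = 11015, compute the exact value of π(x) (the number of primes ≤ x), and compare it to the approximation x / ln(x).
π(11015) = 1336;  x/ln(x) ≈ 1183.52;  relative error ≈ 11.41%.

Directly count primes up to 11015: π(11015) = 1336. The PNT approximation gives 11015/ln(11015) ≈ 11015/9.30701 ≈ 1183.52. Relative error (π(x) − x/ln(x)) / π(x) ≈ 11.41%; the approximation is known to undercount slightly (Li(x) is a better estimate).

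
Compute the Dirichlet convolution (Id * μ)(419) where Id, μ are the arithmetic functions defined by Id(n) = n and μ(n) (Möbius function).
(Id * μ)(419) = 418

Divisors of 419: [1, 419]. For each d | 419:
  d = 1: Id(1) · μ(419/1) = 1 · -1 = -1
  d = 419: Id(419) · μ(419/419) = 419 · 1 = 419
Summing: (Id * μ)(419) = -1 + 419 = 418.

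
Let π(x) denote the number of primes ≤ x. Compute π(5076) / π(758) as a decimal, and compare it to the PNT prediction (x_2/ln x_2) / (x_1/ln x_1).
π(5076)/π(758) = 677/134 ≈ 5.0522;  PNT prediction ≈ 5.2041.

π(758) = 134 and π(5076) = 677, so π(5076)/π(758) ≈ 5.0522. The PNT-predicted ratio is (5076/ln(5076)) / (758/ln(758)) ≈ 5.2041. The two agree to within a few percent, as expected.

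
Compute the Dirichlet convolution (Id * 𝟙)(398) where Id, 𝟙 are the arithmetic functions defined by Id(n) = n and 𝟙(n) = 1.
(Id * 𝟙)(398) = 600

Divisors of 398: [1, 2, 199, 398]. For each d | 398:
  d = 1: Id(1) · 𝟙(398/1) = 1 · 1 = 1
  d = 2: Id(2) · 𝟙(398/2) = 2 · 1 = 2
  d = 199: Id(199) · 𝟙(398/199) = 199 · 1 = 199
  d = 398: Id(398) · 𝟙(398/398) = 398 · 1 = 398
Summing: (Id * 𝟙)(398) = 1 + 2 + 199 + 398 = 600.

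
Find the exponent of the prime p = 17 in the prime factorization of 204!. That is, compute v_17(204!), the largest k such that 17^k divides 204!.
v_17(204!) = 12

Legendre's formula: v_p(n!) = Σ_{k ≥ 1} ⌊n / p^k⌋. For p = 17, n = 204, the terms are:
  ⌊204/17^1⌋ = ⌊204/17⌋ = 12
(the next term ⌊204/17^2⌋ = 0, terminating the sum). Summing: v_17(204!) = 12 = 12.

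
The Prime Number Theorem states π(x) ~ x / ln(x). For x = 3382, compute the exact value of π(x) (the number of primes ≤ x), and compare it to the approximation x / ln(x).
π(3382) = 476;  x/ln(x) ≈ 416.18;  relative error ≈ 12.57%.

Directly count primes up to 3382: π(3382) = 476. The PNT approximation gives 3382/ln(3382) ≈ 3382/8.12622 ≈ 416.18. Relative error (π(x) − x/ln(x)) / π(x) ≈ 12.57%; the approximation is known to undercount slightly (Li(x) is a better estimate).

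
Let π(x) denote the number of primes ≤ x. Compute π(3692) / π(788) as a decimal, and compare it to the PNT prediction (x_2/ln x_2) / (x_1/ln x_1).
π(3692)/π(788) = 515/138 ≈ 3.7319;  PNT prediction ≈ 3.8043.

π(788) = 138 and π(3692) = 515, so π(3692)/π(788) ≈ 3.7319. The PNT-predicted ratio is (3692/ln(3692)) / (788/ln(788)) ≈ 3.8043. The two agree to within a few percent, as expected.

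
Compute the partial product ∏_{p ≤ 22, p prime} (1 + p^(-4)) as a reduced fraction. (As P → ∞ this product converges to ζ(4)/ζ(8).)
∏ = 2063478382983759362985032/1914315839042201150180625

The primes p ≤ 22 are [2, 3, 5, 7, 11, 13, 17, 19]. For each, (1 + 1/p^4) = (p^4 + 1)/p^4. Multiplying these fractions over p ∈ [2, 3, 5, 7, 11, 13, 17, 19] gives 2063478382983759362985032/1914315839042201150180625. (In the limit P → ∞ this tends to ζ(4)/ζ(8).)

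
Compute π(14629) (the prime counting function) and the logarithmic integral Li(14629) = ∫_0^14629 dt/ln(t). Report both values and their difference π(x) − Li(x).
π(14629) = 1713;  Li(14629) ≈ 1737.99;  π(x) − Li(x) ≈ -24.99.

Direct count of primes ≤ 14629 gives π(14629) = 1713. Numerical evaluation of the logarithmic integral gives Li(14629) ≈ 1737.99. The difference π(x) − Li(x) ≈ -24.99 is typically negative for small/moderate x (Li(x) overestimates), though Littlewood's theorem shows this sign changes infinitely often.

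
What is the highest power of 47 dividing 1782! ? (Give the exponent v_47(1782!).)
v_47(1782!) = 37

Legendre's formula: v_p(n!) = Σ_{k ≥ 1} ⌊n / p^k⌋. For p = 47, n = 1782, the terms are:
  ⌊1782/47^1⌋ = ⌊1782/47⌋ = 37
(the next term ⌊1782/47^2⌋ = 0, terminating the sum). Summing: v_47(1782!) = 37 = 37.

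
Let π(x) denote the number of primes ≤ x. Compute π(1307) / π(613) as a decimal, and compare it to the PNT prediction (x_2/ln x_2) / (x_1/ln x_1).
π(1307)/π(613) = 214/112 ≈ 1.9107;  PNT prediction ≈ 1.9072.

π(613) = 112 and π(1307) = 214, so π(1307)/π(613) ≈ 1.9107. The PNT-predicted ratio is (1307/ln(1307)) / (613/ln(613)) ≈ 1.9072. The two agree to within a few percent, as expected.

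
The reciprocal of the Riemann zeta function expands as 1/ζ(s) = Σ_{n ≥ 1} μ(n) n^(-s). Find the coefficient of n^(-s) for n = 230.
μ(230) = -1

Factor n = 230 = 2 · 5 · 23. μ(n) = 0 if any exponent ≥ 2 (not squarefree); otherwise μ(n) = (−1)^{ω(n)} where ω(n) is the number of distinct prime factors. Applying: μ(230) = -1.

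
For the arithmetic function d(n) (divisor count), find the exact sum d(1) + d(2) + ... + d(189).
Σ_{n ≤ 189} d(n) = 1023

Compute d(n) for each 1 ≤ n ≤ 189: d(1) = 1, d(2) = 2, d(3) = 2, d(4) = 3, d(5) = 2, d(6) = 4, d(7) = 2, d(8) = 4, d(9) = 3, d(10) = 4, d(11) = 2, d(12) = 6, d(13) = 2, d(14) = 4, d(15) = 4, d(16) = 5, d(17) = 2, d(18) = 6, d(19) = 2, d(20) = 6, d(21) = 4, d(22) = 4, d(23) = 2, d(24) = 8, d(25) = 3, d(26) = 4, d(27) = 4, d(28) = 6, d(29) = 2, d(30) = 8, d(31) = 2, d(32) = 6, d(33) = 4, d(34) = 4, d(35) = 4, d(36) = 9, d(37) = 2, d(38) = 4, d(39) = 4, d(40) = 8, d(41) = 2, d(42) = 8, d(43) = 2, d(44) = 6, d(45) = 6, d(46) = 4, d(47) = 2, d(48) = 10, d(49) = 3, d(50) = 6, d(51) = 4, d(52) = 6, d(53) = 2, d(54) = 8, d(55) = 4, d(56) = 8, d(57) = 4, d(58) = 4, d(59) = 2, d(60) = 12, d(61) = 2, d(62) = 4, d(63) = 6, d(64) = 7, d(65) = 4, d(66) = 8, d(67) = 2, d(68) = 6, d(69) = 4, d(70) = 8, d(71) = 2, d(72) = 12, d(73) = 2, d(74) = 4, d(75) = 6, d(76) = 6, d(77) = 4, d(78) = 8, d(79) = 2, d(80) = 10, d(81) = 5, d(82) = 4, d(83) = 2, d(84) = 12, d(85) = 4, d(86) = 4, d(87) = 4, d(88) = 8, d(89) = 2, d(90) = 12, d(91) = 4, d(92) = 6, d(93) = 4, d(94) = 4, d(95) = 4, d(96) = 12, d(97) = 2, d(98) = 6, d(99) = 6, d(100) = 9, d(101) = 2, d(102) = 8, d(103) = 2, d(104) = 8, d(105) = 8, d(106) = 4, d(107) = 2, d(108) = 12, d(109) = 2, d(110) = 8, d(111) = 4, d(112) = 10, d(113) = 2, d(114) = 8, d(115) = 4, d(116) = 6, d(117) = 6, d(118) = 4, d(119) = 4, d(120) = 16, d(121) = 3, d(122) = 4, d(123) = 4, d(124) = 6, d(125) = 4, d(126) = 12, d(127) = 2, d(128) = 8, d(129) = 4, d(130) = 8, d(131) = 2, d(132) = 12, d(133) = 4, d(134) = 4, d(135) = 8, d(136) = 8, d(137) = 2, d(138) = 8, d(139) = 2, d(140) = 12, d(141) = 4, d(142) = 4, d(143) = 4, d(144) = 15, d(145) = 4, d(146) = 4, d(147) = 6, d(148) = 6, d(149) = 2, d(150) = 12, d(151) = 2, d(152) = 8, d(153) = 6, d(154) = 8, d(155) = 4, d(156) = 12, d(157) = 2, d(158) = 4, d(159) = 4, d(160) = 12, d(161) = 4, d(162) = 10, d(163) = 2, d(164) = 6, d(165) = 8, d(166) = 4, d(167) = 2, d(168) = 16, d(169) = 3, d(170) = 8, d(171) = 6, d(172) = 6, d(173) = 2, d(174) = 8, d(175) = 6, d(176) = 10, d(177) = 4, d(178) = 4, d(179) = 2, d(180) = 18, d(181) = 2, d(182) = 8, d(183) = 4, d(184) = 8, d(185) = 4, d(186) = 8, d(187) = 4, d(188) = 6, d(189) = 8. Summing all 189 values: 1023. (Dirichlet's divisor formula: Σ_{n ≤ x} d(n) = x ln(x) + (2γ − 1) x + O(√x). For x = 189, the asymptotic estimate is ≈ 1019.88.)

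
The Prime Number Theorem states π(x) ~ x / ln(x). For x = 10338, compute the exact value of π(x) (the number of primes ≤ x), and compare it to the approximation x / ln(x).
π(10338) = 1269;  x/ln(x) ≈ 1118.40;  relative error ≈ 11.87%.

Directly count primes up to 10338: π(10338) = 1269. The PNT approximation gives 10338/ln(10338) ≈ 10338/9.24358 ≈ 1118.40. Relative error (π(x) − x/ln(x)) / π(x) ≈ 11.87%; the approximation is known to undercount slightly (Li(x) is a better estimate).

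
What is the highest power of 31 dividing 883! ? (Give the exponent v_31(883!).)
v_31(883!) = 28

Legendre's formula: v_p(n!) = Σ_{k ≥ 1} ⌊n / p^k⌋. For p = 31, n = 883, the terms are:
  ⌊883/31^1⌋ = ⌊883/31⌋ = 28
(the next term ⌊883/31^2⌋ = 0, terminating the sum). Summing: v_31(883!) = 28 = 28.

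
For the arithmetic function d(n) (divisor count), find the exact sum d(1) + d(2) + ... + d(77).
Σ_{n ≤ 77} d(n) = 348

Compute d(n) for each 1 ≤ n ≤ 77: d(1) = 1, d(2) = 2, d(3) = 2, d(4) = 3, d(5) = 2, d(6) = 4, d(7) = 2, d(8) = 4, d(9) = 3, d(10) = 4, d(11) = 2, d(12) = 6, d(13) = 2, d(14) = 4, d(15) = 4, d(16) = 5, d(17) = 2, d(18) = 6, d(19) = 2, d(20) = 6, d(21) = 4, d(22) = 4, d(23) = 2, d(24) = 8, d(25) = 3, d(26) = 4, d(27) = 4, d(28) = 6, d(29) = 2, d(30) = 8, d(31) = 2, d(32) = 6, d(33) = 4, d(34) = 4, d(35) = 4, d(36) = 9, d(37) = 2, d(38) = 4, d(39) = 4, d(40) = 8, d(41) = 2, d(42) = 8, d(43) = 2, d(44) = 6, d(45) = 6, d(46) = 4, d(47) = 2, d(48) = 10, d(49) = 3, d(50) = 6, d(51) = 4, d(52) = 6, d(53) = 2, d(54) = 8, d(55) = 4, d(56) = 8, d(57) = 4, d(58) = 4, d(59) = 2, d(60) = 12, d(61) = 2, d(62) = 4, d(63) = 6, d(64) = 7, d(65) = 4, d(66) = 8, d(67) = 2, d(68) = 6, d(69) = 4, d(70) = 8, d(71) = 2, d(72) = 12, d(73) = 2, d(74) = 4, d(75) = 6, d(76) = 6, d(77) = 4. Summing all 77 values: 348. (Dirichlet's divisor formula: Σ_{n ≤ x} d(n) = x ln(x) + (2γ − 1) x + O(√x). For x = 77, the asymptotic estimate is ≈ 346.36.)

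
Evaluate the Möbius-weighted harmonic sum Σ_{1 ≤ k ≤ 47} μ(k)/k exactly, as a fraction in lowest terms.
Σ μ(k)/k = -12611493192339623/614889782588491410

Values of μ(k) for 1 ≤ k ≤ 47: μ(1) = 1, μ(2) = -1, μ(3) = -1, μ(5) = -1, μ(6) = 1, μ(7) = -1, μ(10) = 1, μ(11) = -1, μ(13) = -1, μ(14) = 1, μ(15) = 1, μ(17) = -1, μ(19) = -1, μ(21) = 1, μ(22) = 1, μ(23) = -1, μ(26) = 1, μ(29) = -1, μ(30) = -1, μ(31) = -1, μ(33) = 1, μ(34) = 1, μ(35) = 1, μ(37) = -1, μ(38) = 1, μ(39) = 1, μ(41) = -1, μ(42) = -1, μ(43) = -1, μ(46) = 1, μ(47) = -1, with μ = 0 on non-squarefree integers. Summing μ(k)/k for k where μ(k) ≠ 0 gives -12611493192339623/614889782588491410 ≈ -0.0205. (PNT ⟺ this sum → 0 as n → ∞.)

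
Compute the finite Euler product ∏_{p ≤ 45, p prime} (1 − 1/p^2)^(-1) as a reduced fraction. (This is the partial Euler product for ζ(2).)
∏ = 1688189817927745147112851/1030750286035260801024000

The primes p ≤ 45 are [2, 3, 5, 7, 11, 13, 17, 19, 23, 29, 31, 37, 41, 43]. For each prime, (1 − 1/p^2)^(-1) = p^2 / (p^2 − 1). The product is (1 − 1/2^2)^(-1), (1 − 1/3^2)^(-1), (1 − 1/5^2)^(-1), (1 − 1/7^2)^(-1), (1 − 1/11^2)^(-1), (1 − 1/13^2)^(-1), (1 − 1/17^2)^(-1), (1 − 1/19^2)^(-1), (1 − 1/23^2)^(-1), (1 − 1/29^2)^(-1), (1 − 1/31^2)^(-1), (1 − 1/37^2)^(-1), (1 − 1/41^2)^(-1), (1 − 1/43^2)^(-1) = ∏ p^2 / (p^2 − 1) = 1688189817927745147112851/1030750286035260801024000.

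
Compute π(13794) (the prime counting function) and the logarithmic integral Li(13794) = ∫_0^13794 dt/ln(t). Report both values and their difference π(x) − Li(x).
π(13794) = 1631;  Li(13794) ≈ 1650.66;  π(x) − Li(x) ≈ -19.66.

Direct count of primes ≤ 13794 gives π(13794) = 1631. Numerical evaluation of the logarithmic integral gives Li(13794) ≈ 1650.66. The difference π(x) − Li(x) ≈ -19.66 is typically negative for small/moderate x (Li(x) overestimates), though Littlewood's theorem shows this sign changes infinitely often.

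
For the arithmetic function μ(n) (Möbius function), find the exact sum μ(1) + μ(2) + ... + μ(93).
Σ_{n ≤ 93} μ(n) = 0

Compute μ(n) for each 1 ≤ n ≤ 93: μ(1) = 1, μ(2) = -1, μ(3) = -1, μ(4) = 0, μ(5) = -1, μ(6) = 1, μ(7) = -1, μ(8) = 0, μ(9) = 0, μ(10) = 1, μ(11) = -1, μ(12) = 0, μ(13) = -1, μ(14) = 1, μ(15) = 1, μ(16) = 0, μ(17) = -1, μ(18) = 0, μ(19) = -1, μ(20) = 0, μ(21) = 1, μ(22) = 1, μ(23) = -1, μ(24) = 0, μ(25) = 0, μ(26) = 1, μ(27) = 0, μ(28) = 0, μ(29) = -1, μ(30) = -1, μ(31) = -1, μ(32) = 0, μ(33) = 1, μ(34) = 1, μ(35) = 1, μ(36) = 0, μ(37) = -1, μ(38) = 1, μ(39) = 1, μ(40) = 0, μ(41) = -1, μ(42) = -1, μ(43) = -1, μ(44) = 0, μ(45) = 0, μ(46) = 1, μ(47) = -1, μ(48) = 0, μ(49) = 0, μ(50) = 0, μ(51) = 1, μ(52) = 0, μ(53) = -1, μ(54) = 0, μ(55) = 1, μ(56) = 0, μ(57) = 1, μ(58) = 1, μ(59) = -1, μ(60) = 0, μ(61) = -1, μ(62) = 1, μ(63) = 0, μ(64) = 0, μ(65) = 1, μ(66) = -1, μ(67) = -1, μ(68) = 0, μ(69) = 1, μ(70) = -1, μ(71) = -1, μ(72) = 0, μ(73) = -1, μ(74) = 1, μ(75) = 0, μ(76) = 0, μ(77) = 1, μ(78) = -1, μ(79) = -1, μ(80) = 0, μ(81) = 0, μ(82) = 1, μ(83) = -1, μ(84) = 0, μ(85) = 1, μ(86) = 1, μ(87) = 1, μ(88) = 0, μ(89) = -1, μ(90) = 0, μ(91) = 1, μ(92) = 0, μ(93) = 1. Summing all 93 values: 0. (Mertens function M(x) = Σ_{n ≤ x} μ(n); on average M(x) should be small (PNT ⟺ M(x) = o(x)).)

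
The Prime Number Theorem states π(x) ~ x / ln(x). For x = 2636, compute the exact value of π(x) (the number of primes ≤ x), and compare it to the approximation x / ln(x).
π(2636) = 382;  x/ln(x) ≈ 334.64;  relative error ≈ 12.40%.

Directly count primes up to 2636: π(2636) = 382. The PNT approximation gives 2636/ln(2636) ≈ 2636/7.87702 ≈ 334.64. Relative error (π(x) − x/ln(x)) / π(x) ≈ 12.40%; the approximation is known to undercount slightly (Li(x) is a better estimate).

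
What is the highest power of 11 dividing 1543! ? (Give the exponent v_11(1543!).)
v_11(1543!) = 153

Legendre's formula: v_p(n!) = Σ_{k ≥ 1} ⌊n / p^k⌋. For p = 11, n = 1543, the terms are:
  ⌊1543/11^1⌋ = ⌊1543/11⌋ = 140
  ⌊1543/11^2⌋ = ⌊1543/121⌋ = 12
  ⌊1543/11^3⌋ = ⌊1543/1331⌋ = 1
(the next term ⌊1543/11^4⌋ = 0, terminating the sum). Summing: v_11(1543!) = 140 + 12 + 1 = 153.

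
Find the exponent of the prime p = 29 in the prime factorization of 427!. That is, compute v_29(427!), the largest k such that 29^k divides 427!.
v_29(427!) = 14

Legendre's formula: v_p(n!) = Σ_{k ≥ 1} ⌊n / p^k⌋. For p = 29, n = 427, the terms are:
  ⌊427/29^1⌋ = ⌊427/29⌋ = 14
(the next term ⌊427/29^2⌋ = 0, terminating the sum). Summing: v_29(427!) = 14 = 14.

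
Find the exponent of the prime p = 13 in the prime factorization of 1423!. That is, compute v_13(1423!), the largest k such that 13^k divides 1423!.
v_13(1423!) = 117

Legendre's formula: v_p(n!) = Σ_{k ≥ 1} ⌊n / p^k⌋. For p = 13, n = 1423, the terms are:
  ⌊1423/13^1⌋ = ⌊1423/13⌋ = 109
  ⌊1423/13^2⌋ = ⌊1423/169⌋ = 8
(the next term ⌊1423/13^3⌋ = 0, terminating the sum). Summing: v_13(1423!) = 109 + 8 = 117.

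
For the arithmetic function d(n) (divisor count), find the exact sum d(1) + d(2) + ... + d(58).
Σ_{n ≤ 58} d(n) = 247

Compute d(n) for each 1 ≤ n ≤ 58: d(1) = 1, d(2) = 2, d(3) = 2, d(4) = 3, d(5) = 2, d(6) = 4, d(7) = 2, d(8) = 4, d(9) = 3, d(10) = 4, d(11) = 2, d(12) = 6, d(13) = 2, d(14) = 4, d(15) = 4, d(16) = 5, d(17) = 2, d(18) = 6, d(19) = 2, d(20) = 6, d(21) = 4, d(22) = 4, d(23) = 2, d(24) = 8, d(25) = 3, d(26) = 4, d(27) = 4, d(28) = 6, d(29) = 2, d(30) = 8, d(31) = 2, d(32) = 6, d(33) = 4, d(34) = 4, d(35) = 4, d(36) = 9, d(37) = 2, d(38) = 4, d(39) = 4, d(40) = 8, d(41) = 2, d(42) = 8, d(43) = 2, d(44) = 6, d(45) = 6, d(46) = 4, d(47) = 2, d(48) = 10, d(49) = 3, d(50) = 6, d(51) = 4, d(52) = 6, d(53) = 2, d(54) = 8, d(55) = 4, d(56) = 8, d(57) = 4, d(58) = 4. Summing all 58 values: 247. (Dirichlet's divisor formula: Σ_{n ≤ x} d(n) = x ln(x) + (2γ − 1) x + O(√x). For x = 58, the asymptotic estimate is ≈ 244.46.)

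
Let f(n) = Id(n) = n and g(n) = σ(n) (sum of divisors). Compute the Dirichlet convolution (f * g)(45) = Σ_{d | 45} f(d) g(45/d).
(Id * σ)(45) = 374

Divisors of 45: [1, 3, 5, 9, 15, 45]. For each d | 45:
  d = 1: Id(1) · σ(45/1) = 1 · 78 = 78
  d = 3: Id(3) · σ(45/3) = 3 · 24 = 72
  d = 5: Id(5) · σ(45/5) = 5 · 13 = 65
  d = 9: Id(9) · σ(45/9) = 9 · 6 = 54
  d = 15: Id(15) · σ(45/15) = 15 · 4 = 60
  d = 45: Id(45) · σ(45/45) = 45 · 1 = 45
Summing: (Id * σ)(45) = 78 + 72 + 65 + 54 + 60 + 45 = 374.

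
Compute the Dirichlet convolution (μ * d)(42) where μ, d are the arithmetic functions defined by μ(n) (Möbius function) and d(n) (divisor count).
(μ * d)(42) = 1

Divisors of 42: [1, 2, 3, 6, 7, 14, 21, 42]. For each d | 42:
  d = 1: μ(1) · d(42/1) = 1 · 8 = 8
  d = 2: μ(2) · d(42/2) = -1 · 4 = -4
  d = 3: μ(3) · d(42/3) = -1 · 4 = -4
  d = 6: μ(6) · d(42/6) = 1 · 2 = 2
  d = 7: μ(7) · d(42/7) = -1 · 4 = -4
  d = 14: μ(14) · d(42/14) = 1 · 2 = 2
  d = 21: μ(21) · d(42/21) = 1 · 2 = 2
  d = 42: μ(42) · d(42/42) = -1 · 1 = -1
Summing: (μ * d)(42) = 8 + -4 + -4 + 2 + -4 + 2 + 2 + -1 = 1.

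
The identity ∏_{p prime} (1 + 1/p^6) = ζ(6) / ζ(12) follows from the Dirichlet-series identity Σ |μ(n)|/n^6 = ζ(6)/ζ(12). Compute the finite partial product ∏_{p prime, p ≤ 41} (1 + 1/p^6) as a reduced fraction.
∏ = 7958626871003917876889084093955382653190108443234150059181332800/7824878040211751626556251123873113951642227867268398620083160521

The primes p ≤ 41 are [2, 3, 5, 7, 11, 13, 17, 19, 23, 29, 31, 37, 41]. For each, (1 + 1/p^6) = (p^6 + 1)/p^6. Multiplying these fractions over p ∈ [2, 3, 5, 7, 11, 13, 17, 19, 23, 29, 31, 37, 41] gives 7958626871003917876889084093955382653190108443234150059181332800/7824878040211751626556251123873113951642227867268398620083160521. (In the limit P → ∞ this tends to ζ(6)/ζ(12).)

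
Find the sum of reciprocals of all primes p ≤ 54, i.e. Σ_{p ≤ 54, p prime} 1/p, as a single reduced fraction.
Σ 1/p = 54766551458687142251/32589158477190044730

π(54) = 16, so the primes ≤ 54 are [2, 3, 5, 7, 11, 13, 17, 19, 23, 29, 31, 37, 41, 43, 47, 53]. Summing 1/p over these primes: 54766551458687142251/32589158477190044730 ≈ 1.6805. Mertens estimate ln ln(54) + 0.2615 ≈ 1.6450.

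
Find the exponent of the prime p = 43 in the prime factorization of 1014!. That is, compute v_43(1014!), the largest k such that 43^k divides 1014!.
v_43(1014!) = 23

Legendre's formula: v_p(n!) = Σ_{k ≥ 1} ⌊n / p^k⌋. For p = 43, n = 1014, the terms are:
  ⌊1014/43^1⌋ = ⌊1014/43⌋ = 23
(the next term ⌊1014/43^2⌋ = 0, terminating the sum). Summing: v_43(1014!) = 23 = 23.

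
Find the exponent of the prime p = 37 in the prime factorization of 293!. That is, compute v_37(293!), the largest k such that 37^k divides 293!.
v_37(293!) = 7

Legendre's formula: v_p(n!) = Σ_{k ≥ 1} ⌊n / p^k⌋. For p = 37, n = 293, the terms are:
  ⌊293/37^1⌋ = ⌊293/37⌋ = 7
(the next term ⌊293/37^2⌋ = 0, terminating the sum). Summing: v_37(293!) = 7 = 7.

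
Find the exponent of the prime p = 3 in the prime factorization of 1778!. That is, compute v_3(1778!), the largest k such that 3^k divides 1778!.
v_3(1778!) = 884

Legendre's formula: v_p(n!) = Σ_{k ≥ 1} ⌊n / p^k⌋. For p = 3, n = 1778, the terms are:
  ⌊1778/3^1⌋ = ⌊1778/3⌋ = 592
  ⌊1778/3^2⌋ = ⌊1778/9⌋ = 197
  ⌊1778/3^3⌋ = ⌊1778/27⌋ = 65
  ⌊1778/3^4⌋ = ⌊1778/81⌋ = 21
  ⌊1778/3^5⌋ = ⌊1778/243⌋ = 7
  ⌊1778/3^6⌋ = ⌊1778/729⌋ = 2
(the next term ⌊1778/3^7⌋ = 0, terminating the sum). Summing: v_3(1778!) = 592 + 197 + 65 + 21 + 7 + 2 = 884.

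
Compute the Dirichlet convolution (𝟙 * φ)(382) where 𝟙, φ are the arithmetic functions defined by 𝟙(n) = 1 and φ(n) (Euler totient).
(𝟙 * φ)(382) = 382

Divisors of 382: [1, 2, 191, 382]. For each d | 382:
  d = 1: 𝟙(1) · φ(382/1) = 1 · 190 = 190
  d = 2: 𝟙(2) · φ(382/2) = 1 · 190 = 190
  d = 191: 𝟙(191) · φ(382/191) = 1 · 1 = 1
  d = 382: 𝟙(382) · φ(382/382) = 1 · 1 = 1
Summing: (𝟙 * φ)(382) = 190 + 190 + 1 + 1 = 382.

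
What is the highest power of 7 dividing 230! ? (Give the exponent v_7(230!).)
v_7(230!) = 36

Legendre's formula: v_p(n!) = Σ_{k ≥ 1} ⌊n / p^k⌋. For p = 7, n = 230, the terms are:
  ⌊230/7^1⌋ = ⌊230/7⌋ = 32
  ⌊230/7^2⌋ = ⌊230/49⌋ = 4
(the next term ⌊230/7^3⌋ = 0, terminating the sum). Summing: v_7(230!) = 32 + 4 = 36.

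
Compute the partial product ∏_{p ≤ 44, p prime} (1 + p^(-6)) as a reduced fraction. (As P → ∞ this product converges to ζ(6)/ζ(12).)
∏ = 1359712698137872510059489328104656331148295030771712937358491632747920000/1336862024495300077504819810119357413472366273194284637902602168232026717

The primes p ≤ 44 are [2, 3, 5, 7, 11, 13, 17, 19, 23, 29, 31, 37, 41, 43]. For each, (1 + 1/p^6) = (p^6 + 1)/p^6. Multiplying these fractions over p ∈ [2, 3, 5, 7, 11, 13, 17, 19, 23, 29, 31, 37, 41, 43] gives 1359712698137872510059489328104656331148295030771712937358491632747920000/1336862024495300077504819810119357413472366273194284637902602168232026717. (In the limit P → ∞ this tends to ζ(6)/ζ(12).)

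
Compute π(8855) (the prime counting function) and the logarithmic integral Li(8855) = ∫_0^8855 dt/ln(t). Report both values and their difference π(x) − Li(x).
π(8855) = 1103;  Li(8855) ≈ 1121.01;  π(x) − Li(x) ≈ -18.01.

Direct count of primes ≤ 8855 gives π(8855) = 1103. Numerical evaluation of the logarithmic integral gives Li(8855) ≈ 1121.01. The difference π(x) − Li(x) ≈ -18.01 is typically negative for small/moderate x (Li(x) overestimates), though Littlewood's theorem shows this sign changes infinitely often.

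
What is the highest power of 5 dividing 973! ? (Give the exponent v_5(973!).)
v_5(973!) = 240

Legendre's formula: v_p(n!) = Σ_{k ≥ 1} ⌊n / p^k⌋. For p = 5, n = 973, the terms are:
  ⌊973/5^1⌋ = ⌊973/5⌋ = 194
  ⌊973/5^2⌋ = ⌊973/25⌋ = 38
  ⌊973/5^3⌋ = ⌊973/125⌋ = 7
  ⌊973/5^4⌋ = ⌊973/625⌋ = 1
(the next term ⌊973/5^5⌋ = 0, terminating the sum). Summing: v_5(973!) = 194 + 38 + 7 + 1 = 240.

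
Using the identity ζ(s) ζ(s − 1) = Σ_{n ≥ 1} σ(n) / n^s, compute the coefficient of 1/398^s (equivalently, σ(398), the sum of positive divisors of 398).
σ(398) = 600

In the product (Σ m^0/m^s)(Σ k / k^s) = Σ (Σ_{d | n} d) / n^s, the coefficient of 1/n^s is σ(n) = Σ_{d | n} d. For n = 398, divisors are [1, 2, 199, 398]; summing: σ(398) = 600.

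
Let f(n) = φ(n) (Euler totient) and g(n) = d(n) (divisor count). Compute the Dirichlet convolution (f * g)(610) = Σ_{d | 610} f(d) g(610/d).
(φ * d)(610) = 1116

Divisors of 610: [1, 2, 5, 10, 61, 122, 305, 610]. For each d | 610:
  d = 1: φ(1) · d(610/1) = 1 · 8 = 8
  d = 2: φ(2) · d(610/2) = 1 · 4 = 4
  d = 5: φ(5) · d(610/5) = 4 · 4 = 16
  d = 10: φ(10) · d(610/10) = 4 · 2 = 8
  d = 61: φ(61) · d(610/61) = 60 · 4 = 240
  d = 122: φ(122) · d(610/122) = 60 · 2 = 120
  d = 305: φ(305) · d(610/305) = 240 · 2 = 480
  d = 610: φ(610) · d(610/610) = 240 · 1 = 240
Summing: (φ * d)(610) = 8 + 4 + 16 + 8 + 240 + 120 + 480 + 240 = 1116.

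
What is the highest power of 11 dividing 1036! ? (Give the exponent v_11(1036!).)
v_11(1036!) = 102

Legendre's formula: v_p(n!) = Σ_{k ≥ 1} ⌊n / p^k⌋. For p = 11, n = 1036, the terms are:
  ⌊1036/11^1⌋ = ⌊1036/11⌋ = 94
  ⌊1036/11^2⌋ = ⌊1036/121⌋ = 8
(the next term ⌊1036/11^3⌋ = 0, terminating the sum). Summing: v_11(1036!) = 94 + 8 = 102.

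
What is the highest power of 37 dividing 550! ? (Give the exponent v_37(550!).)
v_37(550!) = 14

Legendre's formula: v_p(n!) = Σ_{k ≥ 1} ⌊n / p^k⌋. For p = 37, n = 550, the terms are:
  ⌊550/37^1⌋ = ⌊550/37⌋ = 14
(the next term ⌊550/37^2⌋ = 0, terminating the sum). Summing: v_37(550!) = 14 = 14.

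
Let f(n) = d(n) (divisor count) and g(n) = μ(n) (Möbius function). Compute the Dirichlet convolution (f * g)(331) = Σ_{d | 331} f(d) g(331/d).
(d * μ)(331) = 1

Divisors of 331: [1, 331]. For each d | 331:
  d = 1: d(1) · μ(331/1) = 1 · -1 = -1
  d = 331: d(331) · μ(331/331) = 2 · 1 = 2
Summing: (d * μ)(331) = -1 + 2 = 1.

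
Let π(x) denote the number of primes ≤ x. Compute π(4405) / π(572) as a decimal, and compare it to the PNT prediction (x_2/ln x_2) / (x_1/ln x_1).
π(4405)/π(572) = 599/105 ≈ 5.7048;  PNT prediction ≈ 5.8274.

π(572) = 105 and π(4405) = 599, so π(4405)/π(572) ≈ 5.7048. The PNT-predicted ratio is (4405/ln(4405)) / (572/ln(572)) ≈ 5.8274. The two agree to within a few percent, as expected.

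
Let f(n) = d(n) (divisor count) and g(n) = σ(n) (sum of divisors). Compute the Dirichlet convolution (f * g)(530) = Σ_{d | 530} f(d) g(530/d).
(d * σ)(530) = 2240

Divisors of 530: [1, 2, 5, 10, 53, 106, 265, 530]. For each d | 530:
  d = 1: d(1) · σ(530/1) = 1 · 972 = 972
  d = 2: d(2) · σ(530/2) = 2 · 324 = 648
  d = 5: d(5) · σ(530/5) = 2 · 162 = 324
  d = 10: d(10) · σ(530/10) = 4 · 54 = 216
  d = 53: d(53) · σ(530/53) = 2 · 18 = 36
  d = 106: d(106) · σ(530/106) = 4 · 6 = 24
  d = 265: d(265) · σ(530/265) = 4 · 3 = 12
  d = 530: d(530) · σ(530/530) = 8 · 1 = 8
Summing: (d * σ)(530) = 972 + 648 + 324 + 216 + 36 + 24 + 12 + 8 = 2240.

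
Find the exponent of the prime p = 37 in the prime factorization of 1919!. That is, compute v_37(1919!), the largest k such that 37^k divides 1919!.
v_37(1919!) = 52

Legendre's formula: v_p(n!) = Σ_{k ≥ 1} ⌊n / p^k⌋. For p = 37, n = 1919, the terms are:
  ⌊1919/37^1⌋ = ⌊1919/37⌋ = 51
  ⌊1919/37^2⌋ = ⌊1919/1369⌋ = 1
(the next term ⌊1919/37^3⌋ = 0, terminating the sum). Summing: v_37(1919!) = 51 + 1 = 52.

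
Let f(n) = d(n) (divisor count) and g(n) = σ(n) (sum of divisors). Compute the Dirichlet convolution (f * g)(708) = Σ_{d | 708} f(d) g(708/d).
(d * σ)(708) = 5952

Divisors of 708: [1, 2, 3, 4, 6, 12, 59, 118, 177, 236, 354, 708]. For each d | 708:
  d = 1: d(1) · σ(708/1) = 1 · 1680 = 1680
  d = 2: d(2) · σ(708/2) = 2 · 720 = 1440
  d = 3: d(3) · σ(708/3) = 2 · 420 = 840
  d = 4: d(4) · σ(708/4) = 3 · 240 = 720
  d = 6: d(6) · σ(708/6) = 4 · 180 = 720
  d = 12: d(12) · σ(708/12) = 6 · 60 = 360
  d = 59: d(59) · σ(708/59) = 2 · 28 = 56
  d = 118: d(118) · σ(708/118) = 4 · 12 = 48
  d = 177: d(177) · σ(708/177) = 4 · 7 = 28
  d = 236: d(236) · σ(708/236) = 6 · 4 = 24
  d = 354: d(354) · σ(708/354) = 8 · 3 = 24
  d = 708: d(708) · σ(708/708) = 12 · 1 = 12
Summing: (d * σ)(708) = 1680 + 1440 + 840 + 720 + 720 + 360 + 56 + 48 + 28 + 24 + 24 + 12 = 5952.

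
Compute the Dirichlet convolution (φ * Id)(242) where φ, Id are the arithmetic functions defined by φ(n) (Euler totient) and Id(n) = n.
(φ * Id)(242) = 1023

Divisors of 242: [1, 2, 11, 22, 121, 242]. For each d | 242:
  d = 1: φ(1) · Id(242/1) = 1 · 242 = 242
  d = 2: φ(2) · Id(242/2) = 1 · 121 = 121
  d = 11: φ(11) · Id(242/11) = 10 · 22 = 220
  d = 22: φ(22) · Id(242/22) = 10 · 11 = 110
  d = 121: φ(121) · Id(242/121) = 110 · 2 = 220
  d = 242: φ(242) · Id(242/242) = 110 · 1 = 110
Summing: (φ * Id)(242) = 242 + 121 + 220 + 110 + 220 + 110 = 1023.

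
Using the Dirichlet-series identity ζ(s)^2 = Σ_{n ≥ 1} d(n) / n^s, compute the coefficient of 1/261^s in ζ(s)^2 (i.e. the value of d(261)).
d(261) = 6

ζ(s)^2 = (Σ 1/m^s)(Σ 1/k^s). The coefficient of 1/n^s in the product is the number of ordered pairs (m, k) with mk = n, which equals d(n). For n = 261, divisors are [1, 3, 9, 29, 87, 261], so d(261) = 6.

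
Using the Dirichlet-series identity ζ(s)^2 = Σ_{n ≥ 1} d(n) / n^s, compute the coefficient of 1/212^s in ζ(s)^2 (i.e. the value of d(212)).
d(212) = 6

ζ(s)^2 = (Σ 1/m^s)(Σ 1/k^s). The coefficient of 1/n^s in the product is the number of ordered pairs (m, k) with mk = n, which equals d(n). For n = 212, divisors are [1, 2, 4, 53, 106, 212], so d(212) = 6.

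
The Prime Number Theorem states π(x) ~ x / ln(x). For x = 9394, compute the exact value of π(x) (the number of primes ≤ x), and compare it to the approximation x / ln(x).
π(9394) = 1161;  x/ln(x) ≈ 1026.91;  relative error ≈ 11.55%.

Directly count primes up to 9394: π(9394) = 1161. The PNT approximation gives 9394/ln(9394) ≈ 9394/9.14783 ≈ 1026.91. Relative error (π(x) − x/ln(x)) / π(x) ≈ 11.55%; the approximation is known to undercount slightly (Li(x) is a better estimate).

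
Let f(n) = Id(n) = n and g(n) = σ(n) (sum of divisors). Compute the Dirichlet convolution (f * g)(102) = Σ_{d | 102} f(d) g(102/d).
(Id * σ)(102) = 1225

Divisors of 102: [1, 2, 3, 6, 17, 34, 51, 102]. For each d | 102:
  d = 1: Id(1) · σ(102/1) = 1 · 216 = 216
  d = 2: Id(2) · σ(102/2) = 2 · 72 = 144
  d = 3: Id(3) · σ(102/3) = 3 · 54 = 162
  d = 6: Id(6) · σ(102/6) = 6 · 18 = 108
  d = 17: Id(17) · σ(102/17) = 17 · 12 = 204
  d = 34: Id(34) · σ(102/34) = 34 · 4 = 136
  d = 51: Id(51) · σ(102/51) = 51 · 3 = 153
  d = 102: Id(102) · σ(102/102) = 102 · 1 = 102
Summing: (Id * σ)(102) = 216 + 144 + 162 + 108 + 204 + 136 + 153 + 102 = 1225.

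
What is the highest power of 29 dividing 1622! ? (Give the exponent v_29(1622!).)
v_29(1622!) = 56

Legendre's formula: v_p(n!) = Σ_{k ≥ 1} ⌊n / p^k⌋. For p = 29, n = 1622, the terms are:
  ⌊1622/29^1⌋ = ⌊1622/29⌋ = 55
  ⌊1622/29^2⌋ = ⌊1622/841⌋ = 1
(the next term ⌊1622/29^3⌋ = 0, terminating the sum). Summing: v_29(1622!) = 55 + 1 = 56.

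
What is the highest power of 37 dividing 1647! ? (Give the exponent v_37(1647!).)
v_37(1647!) = 45

Legendre's formula: v_p(n!) = Σ_{k ≥ 1} ⌊n / p^k⌋. For p = 37, n = 1647, the terms are:
  ⌊1647/37^1⌋ = ⌊1647/37⌋ = 44
  ⌊1647/37^2⌋ = ⌊1647/1369⌋ = 1
(the next term ⌊1647/37^3⌋ = 0, terminating the sum). Summing: v_37(1647!) = 44 + 1 = 45.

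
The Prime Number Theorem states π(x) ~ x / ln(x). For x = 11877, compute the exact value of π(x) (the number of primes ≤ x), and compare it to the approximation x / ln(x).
π(11877) = 1423;  x/ln(x) ≈ 1265.89;  relative error ≈ 11.04%.

Directly count primes up to 11877: π(11877) = 1423. The PNT approximation gives 11877/ln(11877) ≈ 11877/9.38236 ≈ 1265.89. Relative error (π(x) − x/ln(x)) / π(x) ≈ 11.04%; the approximation is known to undercount slightly (Li(x) is a better estimate).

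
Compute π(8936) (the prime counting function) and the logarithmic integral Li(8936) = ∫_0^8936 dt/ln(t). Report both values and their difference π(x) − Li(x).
π(8936) = 1111;  Li(8936) ≈ 1129.92;  π(x) − Li(x) ≈ -18.92.

Direct count of primes ≤ 8936 gives π(8936) = 1111. Numerical evaluation of the logarithmic integral gives Li(8936) ≈ 1129.92. The difference π(x) − Li(x) ≈ -18.92 is typically negative for small/moderate x (Li(x) overestimates), though Littlewood's theorem shows this sign changes infinitely often.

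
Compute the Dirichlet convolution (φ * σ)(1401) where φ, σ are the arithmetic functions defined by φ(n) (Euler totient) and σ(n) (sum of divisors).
(φ * σ)(1401) = 5604

Divisors of 1401: [1, 3, 467, 1401]. For each d | 1401:
  d = 1: φ(1) · σ(1401/1) = 1 · 1872 = 1872
  d = 3: φ(3) · σ(1401/3) = 2 · 468 = 936
  d = 467: φ(467) · σ(1401/467) = 466 · 4 = 1864
  d = 1401: φ(1401) · σ(1401/1401) = 932 · 1 = 932
Summing: (φ * σ)(1401) = 1872 + 936 + 1864 + 932 = 5604.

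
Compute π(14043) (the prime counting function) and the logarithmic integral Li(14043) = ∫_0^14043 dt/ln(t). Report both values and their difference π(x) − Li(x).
π(14043) = 1656;  Li(14043) ≈ 1676.76;  π(x) − Li(x) ≈ -20.76.

Direct count of primes ≤ 14043 gives π(14043) = 1656. Numerical evaluation of the logarithmic integral gives Li(14043) ≈ 1676.76. The difference π(x) − Li(x) ≈ -20.76 is typically negative for small/moderate x (Li(x) overestimates), though Littlewood's theorem shows this sign changes infinitely often.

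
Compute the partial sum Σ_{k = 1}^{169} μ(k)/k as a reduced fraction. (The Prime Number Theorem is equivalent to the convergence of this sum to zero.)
Σ μ(k)/k = 3320595668723936105212130194759121950701456962705503856339925674/481473710367991963528473107950567214598209565303106537707981745635

Values of μ(k) for 1 ≤ k ≤ 169: μ(1) = 1, μ(2) = -1, μ(3) = -1, μ(5) = -1, μ(6) = 1, μ(7) = -1, μ(10) = 1, μ(11) = -1, μ(13) = -1, μ(14) = 1, μ(15) = 1, μ(17) = -1, μ(19) = -1, μ(21) = 1, μ(22) = 1, μ(23) = -1, μ(26) = 1, μ(29) = -1, μ(30) = -1, μ(31) = -1, μ(33) = 1, μ(34) = 1, μ(35) = 1, μ(37) = -1, μ(38) = 1, μ(39) = 1, μ(41) = -1, μ(42) = -1, μ(43) = -1, μ(46) = 1, μ(47) = -1, μ(51) = 1, μ(53) = -1, μ(55) = 1, μ(57) = 1, μ(58) = 1, μ(59) = -1, μ(61) = -1, μ(62) = 1, μ(65) = 1, μ(66) = -1, μ(67) = -1, μ(69) = 1, μ(70) = -1, μ(71) = -1, μ(73) = -1, μ(74) = 1, μ(77) = 1, μ(78) = -1, μ(79) = -1, μ(82) = 1, μ(83) = -1, μ(85) = 1, μ(86) = 1, μ(87) = 1, μ(89) = -1, μ(91) = 1, μ(93) = 1, μ(94) = 1, μ(95) = 1, μ(97) = -1, μ(101) = -1, μ(102) = -1, μ(103) = -1, μ(105) = -1, μ(106) = 1, μ(107) = -1, μ(109) = -1, μ(110) = -1, μ(111) = 1, μ(113) = -1, μ(114) = -1, μ(115) = 1, μ(118) = 1, μ(119) = 1, μ(122) = 1, μ(123) = 1, μ(127) = -1, μ(129) = 1, μ(130) = -1, μ(131) = -1, μ(133) = 1, μ(134) = 1, μ(137) = -1, μ(138) = -1, μ(139) = -1, μ(141) = 1, μ(142) = 1, μ(143) = 1, μ(145) = 1, μ(146) = 1, μ(149) = -1, μ(151) = -1, μ(154) = -1, μ(155) = 1, μ(157) = -1, μ(158) = 1, μ(159) = 1, μ(161) = 1, μ(163) = -1, μ(165) = -1, μ(166) = 1, μ(167) = -1, with μ = 0 on non-squarefree integers. Summing μ(k)/k for k where μ(k) ≠ 0 gives 3320595668723936105212130194759121950701456962705503856339925674/481473710367991963528473107950567214598209565303106537707981745635 ≈ 0.0069. (PNT ⟺ this sum → 0 as n → ∞.)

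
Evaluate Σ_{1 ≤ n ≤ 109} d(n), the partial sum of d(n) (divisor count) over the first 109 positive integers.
Σ_{n ≤ 109} d(n) = 530

Compute d(n) for each 1 ≤ n ≤ 109: d(1) = 1, d(2) = 2, d(3) = 2, d(4) = 3, d(5) = 2, d(6) = 4, d(7) = 2, d(8) = 4, d(9) = 3, d(10) = 4, d(11) = 2, d(12) = 6, d(13) = 2, d(14) = 4, d(15) = 4, d(16) = 5, d(17) = 2, d(18) = 6, d(19) = 2, d(20) = 6, d(21) = 4, d(22) = 4, d(23) = 2, d(24) = 8, d(25) = 3, d(26) = 4, d(27) = 4, d(28) = 6, d(29) = 2, d(30) = 8, d(31) = 2, d(32) = 6, d(33) = 4, d(34) = 4, d(35) = 4, d(36) = 9, d(37) = 2, d(38) = 4, d(39) = 4, d(40) = 8, d(41) = 2, d(42) = 8, d(43) = 2, d(44) = 6, d(45) = 6, d(46) = 4, d(47) = 2, d(48) = 10, d(49) = 3, d(50) = 6, d(51) = 4, d(52) = 6, d(53) = 2, d(54) = 8, d(55) = 4, d(56) = 8, d(57) = 4, d(58) = 4, d(59) = 2, d(60) = 12, d(61) = 2, d(62) = 4, d(63) = 6, d(64) = 7, d(65) = 4, d(66) = 8, d(67) = 2, d(68) = 6, d(69) = 4, d(70) = 8, d(71) = 2, d(72) = 12, d(73) = 2, d(74) = 4, d(75) = 6, d(76) = 6, d(77) = 4, d(78) = 8, d(79) = 2, d(80) = 10, d(81) = 5, d(82) = 4, d(83) = 2, d(84) = 12, d(85) = 4, d(86) = 4, d(87) = 4, d(88) = 8, d(89) = 2, d(90) = 12, d(91) = 4, d(92) = 6, d(93) = 4, d(94) = 4, d(95) = 4, d(96) = 12, d(97) = 2, d(98) = 6, d(99) = 6, d(100) = 9, d(101) = 2, d(102) = 8, d(103) = 2, d(104) = 8, d(105) = 8, d(106) = 4, d(107) = 2, d(108) = 12, d(109) = 2. Summing all 109 values: 530. (Dirichlet's divisor formula: Σ_{n ≤ x} d(n) = x ln(x) + (2γ − 1) x + O(√x). For x = 109, the asymptotic estimate is ≈ 528.19.)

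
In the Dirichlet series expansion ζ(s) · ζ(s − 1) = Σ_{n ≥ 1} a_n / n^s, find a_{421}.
σ(421) = 422

In the product (Σ m^0/m^s)(Σ k / k^s) = Σ (Σ_{d | n} d) / n^s, the coefficient of 1/n^s is σ(n) = Σ_{d | n} d. For n = 421, divisors are [1, 421]; summing: σ(421) = 422.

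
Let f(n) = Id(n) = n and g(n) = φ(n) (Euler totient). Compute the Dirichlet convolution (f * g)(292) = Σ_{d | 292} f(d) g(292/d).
(Id * φ)(292) = 1160

Divisors of 292: [1, 2, 4, 73, 146, 292]. For each d | 292:
  d = 1: Id(1) · φ(292/1) = 1 · 144 = 144
  d = 2: Id(2) · φ(292/2) = 2 · 72 = 144
  d = 4: Id(4) · φ(292/4) = 4 · 72 = 288
  d = 73: Id(73) · φ(292/73) = 73 · 2 = 146
  d = 146: Id(146) · φ(292/146) = 146 · 1 = 146
  d = 292: Id(292) · φ(292/292) = 292 · 1 = 292
Summing: (Id * φ)(292) = 144 + 144 + 288 + 146 + 146 + 292 = 1160.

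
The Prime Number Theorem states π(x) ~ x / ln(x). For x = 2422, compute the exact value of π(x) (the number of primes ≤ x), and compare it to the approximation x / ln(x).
π(2422) = 359;  x/ln(x) ≈ 310.82;  relative error ≈ 13.42%.

Directly count primes up to 2422: π(2422) = 359. The PNT approximation gives 2422/ln(2422) ≈ 2422/7.79235 ≈ 310.82. Relative error (π(x) − x/ln(x)) / π(x) ≈ 13.42%; the approximation is known to undercount slightly (Li(x) is a better estimate).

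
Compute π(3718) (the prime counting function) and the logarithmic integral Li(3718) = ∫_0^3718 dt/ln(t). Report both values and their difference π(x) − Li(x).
π(3718) = 518;  Li(3718) ≈ 531.22;  π(x) − Li(x) ≈ -13.22.

Direct count of primes ≤ 3718 gives π(3718) = 518. Numerical evaluation of the logarithmic integral gives Li(3718) ≈ 531.22. The difference π(x) − Li(x) ≈ -13.22 is typically negative for small/moderate x (Li(x) overestimates), though Littlewood's theorem shows this sign changes infinitely often.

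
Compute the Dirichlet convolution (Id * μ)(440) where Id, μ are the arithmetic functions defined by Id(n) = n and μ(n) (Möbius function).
(Id * μ)(440) = 160

Divisors of 440: [1, 2, 4, 5, 8, 10, 11, 20, 22, 40, 44, 55, 88, 110, 220, 440]. For each d | 440:
  d = 1: Id(1) · μ(440/1) = 1 · 0 = 0
  d = 2: Id(2) · μ(440/2) = 2 · 0 = 0
  d = 4: Id(4) · μ(440/4) = 4 · -1 = -4
  d = 5: Id(5) · μ(440/5) = 5 · 0 = 0
  d = 8: Id(8) · μ(440/8) = 8 · 1 = 8
  d = 10: Id(10) · μ(440/10) = 10 · 0 = 0
  d = 11: Id(11) · μ(440/11) = 11 · 0 = 0
  d = 20: Id(20) · μ(440/20) = 20 · 1 = 20
  d = 22: Id(22) · μ(440/22) = 22 · 0 = 0
  d = 40: Id(40) · μ(440/40) = 40 · -1 = -40
  d = 44: Id(44) · μ(440/44) = 44 · 1 = 44
  d = 55: Id(55) · μ(440/55) = 55 · 0 = 0
  d = 88: Id(88) · μ(440/88) = 88 · -1 = -88
  d = 110: Id(110) · μ(440/110) = 110 · 0 = 0
  d = 220: Id(220) · μ(440/220) = 220 · -1 = -220
  d = 440: Id(440) · μ(440/440) = 440 · 1 = 440
Summing: (Id * μ)(440) = 0 + 0 + -4 + 0 + 8 + 0 + 0 + 20 + 0 + -40 + 44 + 0 + -88 + 0 + -220 + 440 = 160.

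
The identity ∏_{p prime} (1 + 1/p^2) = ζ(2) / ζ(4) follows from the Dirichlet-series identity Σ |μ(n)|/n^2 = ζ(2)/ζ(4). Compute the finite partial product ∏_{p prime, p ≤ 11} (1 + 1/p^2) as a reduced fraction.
∏ = 79300/53361

The primes p ≤ 11 are [2, 3, 5, 7, 11]. For each, (1 + 1/p^2) = (p^2 + 1)/p^2. Multiplying these fractions over p ∈ [2, 3, 5, 7, 11] gives 79300/53361. (In the limit P → ∞ this tends to ζ(2)/ζ(4).)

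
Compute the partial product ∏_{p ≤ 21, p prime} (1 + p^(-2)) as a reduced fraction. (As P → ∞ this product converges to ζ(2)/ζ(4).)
∏ = 6403780000/4257193941

The primes p ≤ 21 are [2, 3, 5, 7, 11, 13, 17, 19]. For each, (1 + 1/p^2) = (p^2 + 1)/p^2. Multiplying these fractions over p ∈ [2, 3, 5, 7, 11, 13, 17, 19] gives 6403780000/4257193941. (In the limit P → ∞ this tends to ζ(2)/ζ(4).)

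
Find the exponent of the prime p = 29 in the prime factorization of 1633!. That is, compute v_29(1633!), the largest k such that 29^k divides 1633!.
v_29(1633!) = 57

Legendre's formula: v_p(n!) = Σ_{k ≥ 1} ⌊n / p^k⌋. For p = 29, n = 1633, the terms are:
  ⌊1633/29^1⌋ = ⌊1633/29⌋ = 56
  ⌊1633/29^2⌋ = ⌊1633/841⌋ = 1
(the next term ⌊1633/29^3⌋ = 0, terminating the sum). Summing: v_29(1633!) = 56 + 1 = 57.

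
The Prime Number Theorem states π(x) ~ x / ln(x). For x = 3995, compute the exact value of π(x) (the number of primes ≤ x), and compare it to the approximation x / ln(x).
π(3995) = 550;  x/ln(x) ≈ 481.74;  relative error ≈ 12.41%.

Directly count primes up to 3995: π(3995) = 550. The PNT approximation gives 3995/ln(3995) ≈ 3995/8.29280 ≈ 481.74. Relative error (π(x) − x/ln(x)) / π(x) ≈ 12.41%; the approximation is known to undercount slightly (Li(x) is a better estimate).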